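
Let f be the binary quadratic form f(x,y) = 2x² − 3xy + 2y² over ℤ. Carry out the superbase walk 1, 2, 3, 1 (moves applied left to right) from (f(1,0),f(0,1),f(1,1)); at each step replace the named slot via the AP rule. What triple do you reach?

start (2,2,1) = (f(1,0),f(0,1),f(1,1))
replace slot 1: 2·(2+1) − 2 = 4 → (4,2,1)
replace slot 2: 2·(4+1) − 2 = 8 → (4,8,1)
replace slot 3: 2·(4+8) − 1 = 23 → (4,8,23)
replace slot 1: 2·(8+23) − 4 = 58 → (58,8,23)

58,8,23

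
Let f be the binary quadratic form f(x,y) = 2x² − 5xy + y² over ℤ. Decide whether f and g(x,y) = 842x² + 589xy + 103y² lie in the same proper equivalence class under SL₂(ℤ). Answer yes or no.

D₁ = 17, D₂ = 17
river cycle of f (length 6): (1, 3, -2), (-2, 1, 2), (2, 3, -1), (-1, 3, 2), (2, 1, -2), (-2, 3, 1)
river cycle of g (length 6): (2, 3, -1), (-1, 3, 2), (2, 1, -2), (-2, 3, 1), (1, 3, -2), (-2, 1, 2)
cycles coincide ⇒ equivalent

yes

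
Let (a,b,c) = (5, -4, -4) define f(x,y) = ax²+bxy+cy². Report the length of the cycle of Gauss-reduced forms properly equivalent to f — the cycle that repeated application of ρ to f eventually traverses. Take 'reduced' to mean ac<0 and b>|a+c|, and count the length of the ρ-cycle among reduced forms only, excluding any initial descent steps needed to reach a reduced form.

D = 96, ⌊√D⌋ = 9
descent: ρ → (-4,4,5)  [lands on river]
river: ρ → (5,6,-3)
river: ρ → (-3,6,5)
river: ρ → (5,4,-4)
ρ-cycle length = 4 (tail of 1 descent step not counted)

4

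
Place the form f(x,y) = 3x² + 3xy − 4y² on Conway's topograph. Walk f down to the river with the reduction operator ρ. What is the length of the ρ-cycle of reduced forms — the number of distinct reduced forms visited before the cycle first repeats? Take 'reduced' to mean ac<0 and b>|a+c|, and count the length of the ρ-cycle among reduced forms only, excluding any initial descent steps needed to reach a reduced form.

D = 57, ⌊√D⌋ = 7
river: ρ → (-4,5,2)
river: ρ → (2,7,-1)
river: ρ → (-1,7,2)
river: ρ → (2,5,-4)
river: ρ → (-4,3,3)
river: ρ → (3,3,-4)
ρ-cycle length = 6 (tail of 0 descent steps not counted)

6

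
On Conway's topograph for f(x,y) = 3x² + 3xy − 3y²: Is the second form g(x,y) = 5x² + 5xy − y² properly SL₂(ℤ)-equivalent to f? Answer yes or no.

D₁ = 45, D₂ = 45
river cycle of f (length 2): (-3, 3, 3), (3, 3, -3)
river cycle of g (length 2): (-1, 5, 5), (5, 5, -1)
cycles differ ⇒ inequivalent

no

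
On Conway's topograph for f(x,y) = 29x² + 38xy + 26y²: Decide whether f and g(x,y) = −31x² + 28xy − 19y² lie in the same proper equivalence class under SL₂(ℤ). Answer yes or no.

D₁ = -1572, D₂ = -1572
f: translate: b→-20 (≡38 mod 58), so (29,38,26)→(29,-20,17)
f: flip: (29,-20,17)→(17,20,29)
f: translate: b→-14 (≡20 mod 34), so (17,20,29)→(17,-14,26)
f: reduced (well bottom): (17,-14,26) with a≤c, −a<b≤a
g is negative-definite; reduce −g:
−g: flip: (31,-28,19)→(19,28,31)
−g: translate: b→-10 (≡28 mod 38), so (19,28,31)→(19,-10,22)
−g: reduced (well bottom): (19,-10,22) with a≤c, −a<b≤a
flip sign back: reduced form of g is (-19,10,-22)
reduced forms (17, -14, 26) vs (-19, 10, -22) ⇒ inequivalent

no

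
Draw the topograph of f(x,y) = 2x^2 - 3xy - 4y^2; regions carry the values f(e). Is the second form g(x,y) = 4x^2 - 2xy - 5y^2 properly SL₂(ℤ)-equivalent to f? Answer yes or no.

D₁ = 41, D₂ = 84
discriminants differ ⇒ not SL₂(ℤ)-equivalent

no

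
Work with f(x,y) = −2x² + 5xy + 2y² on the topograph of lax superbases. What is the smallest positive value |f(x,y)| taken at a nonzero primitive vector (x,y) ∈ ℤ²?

river: ρ → (2,3,-4)
river: ρ → (-4,5,1)
river: ρ → (1,5,-4)
river: ρ → (-4,3,2)
river: ρ → (2,5,-2)
river: ρ → (-2,3,4)
river: ρ → (4,5,-1)
river: ρ → (-1,5,4)
river: ρ → (4,3,-2)
river: ρ → (-2,5,2)
closes: descent 0, river 10
min |a| on river = 1

1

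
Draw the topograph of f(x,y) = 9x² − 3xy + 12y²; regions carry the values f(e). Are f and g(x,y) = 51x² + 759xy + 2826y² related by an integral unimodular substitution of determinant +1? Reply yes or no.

D₁ = -423, D₂ = -423
f: reduced (well bottom): (9,-3,12) with a≤c, −a<b≤a
g: translate: b→45 (≡759 mod 102), so (51,759,2826)→(51,45,12)
g: flip: (51,45,12)→(12,-45,51)
g: translate: b→3 (≡-45 mod 24), so (12,-45,51)→(12,3,9)
g: flip: (12,3,9)→(9,-3,12)
g: reduced (well bottom): (9,-3,12) with a≤c, −a<b≤a
reduced forms (9, -3, 12) vs (9, -3, 12) ⇒ equivalent

yes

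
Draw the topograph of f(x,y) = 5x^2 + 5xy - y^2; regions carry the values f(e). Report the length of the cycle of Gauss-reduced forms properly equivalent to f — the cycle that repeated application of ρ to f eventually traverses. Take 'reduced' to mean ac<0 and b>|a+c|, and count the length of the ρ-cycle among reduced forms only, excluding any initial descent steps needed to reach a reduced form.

D = 45, ⌊√D⌋ = 6
river: ρ → (-1,5,5)
river: ρ → (5,5,-1)
ρ-cycle length = 2 (tail of 0 descent steps not counted)

2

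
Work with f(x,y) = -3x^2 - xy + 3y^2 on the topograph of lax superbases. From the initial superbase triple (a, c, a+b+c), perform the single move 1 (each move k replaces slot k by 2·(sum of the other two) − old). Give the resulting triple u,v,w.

start (-3,3,-1) = (f(1,0),f(0,1),f(1,1))
replace slot 1: 2·(3+(-1)) − (-3) = 7 → (7,3,-1)

7,3,-1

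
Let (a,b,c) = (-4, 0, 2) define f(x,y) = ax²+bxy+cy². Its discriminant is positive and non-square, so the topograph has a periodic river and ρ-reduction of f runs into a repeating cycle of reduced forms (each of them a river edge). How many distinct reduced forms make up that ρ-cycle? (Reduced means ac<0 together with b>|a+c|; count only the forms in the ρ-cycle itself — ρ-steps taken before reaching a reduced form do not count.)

D = 32, ⌊√D⌋ = 5
descent: ρ → (2,4,-2)  [lands on river]
river: ρ → (-2,4,2)
ρ-cycle length = 2 (tail of 1 descent step not counted)

2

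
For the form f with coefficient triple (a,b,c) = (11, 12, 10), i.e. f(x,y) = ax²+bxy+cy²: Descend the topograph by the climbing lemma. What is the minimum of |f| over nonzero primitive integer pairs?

translate: b→-10 (≡12 mod 22), so (11,12,10)→(11,-10,9)
flip: (11,-10,9)→(9,10,11)
translate: b→-8 (≡10 mod 18), so (9,10,11)→(9,-8,10)
reduced (well bottom): (9,-8,10) with a≤c, −a<b≤a
well minimum = a = 9

9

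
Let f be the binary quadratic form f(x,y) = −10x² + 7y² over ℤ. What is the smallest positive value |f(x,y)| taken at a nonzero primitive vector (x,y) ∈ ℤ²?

descent: ρ → (7,14,-3)  [lands on river]
river: ρ → (-3,16,2)
river: ρ → (2,16,-3)
river: ρ → (-3,14,7)
closes: descent 1, river 4
min |a| on river = 2

2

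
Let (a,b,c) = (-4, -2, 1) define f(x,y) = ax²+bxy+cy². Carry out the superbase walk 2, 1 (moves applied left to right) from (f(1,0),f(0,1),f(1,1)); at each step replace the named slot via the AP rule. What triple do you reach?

start (-4,1,-5) = (f(1,0),f(0,1),f(1,1))
replace slot 2: 2·((-4)+(-5)) − 1 = -19 → (-4,-19,-5)
replace slot 1: 2·((-19)+(-5)) − (-4) = -44 → (-44,-19,-5)

-44,-19,-5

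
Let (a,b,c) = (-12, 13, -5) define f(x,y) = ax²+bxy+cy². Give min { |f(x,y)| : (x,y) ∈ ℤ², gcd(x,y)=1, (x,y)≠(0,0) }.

translate: b→11 (≡-13 mod 24), so (12,-13,5)→(12,11,4)
flip: (12,11,4)→(4,-11,12)
translate: b→-3 (≡-11 mod 8), so (4,-11,12)→(4,-3,5)
reduced (well bottom): (4,-3,5) with a≤c, −a<b≤a
well minimum |f| = |-4| = 4 (negative-definite)

4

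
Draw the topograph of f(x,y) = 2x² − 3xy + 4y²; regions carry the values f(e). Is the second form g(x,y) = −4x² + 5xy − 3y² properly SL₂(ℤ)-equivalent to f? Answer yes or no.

D₁ = -23, D₂ = -23
f: translate: b→1 (≡-3 mod 4), so (2,-3,4)→(2,1,3)
f: reduced (well bottom): (2,1,3) with a≤c, −a<b≤a
g is negative-definite; reduce −g:
−g: translate: b→3 (≡-5 mod 8), so (4,-5,3)→(4,3,2)
−g: flip: (4,3,2)→(2,-3,4)
−g: translate: b→1 (≡-3 mod 4), so (2,-3,4)→(2,1,3)
−g: reduced (well bottom): (2,1,3) with a≤c, −a<b≤a
flip sign back: reduced form of g is (-2,-1,-3)
reduced forms (2, 1, 3) vs (-2, -1, -3) ⇒ inequivalent

no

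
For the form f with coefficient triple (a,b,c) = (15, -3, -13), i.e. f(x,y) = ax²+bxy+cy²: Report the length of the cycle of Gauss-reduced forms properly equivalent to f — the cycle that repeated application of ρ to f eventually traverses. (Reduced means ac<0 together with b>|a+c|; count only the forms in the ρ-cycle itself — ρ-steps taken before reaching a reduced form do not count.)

D = 789, ⌊√D⌋ = 28
descent: ρ → (-13,3,15)  [lands on river]
river: ρ → (15,27,-1)
river: ρ → (-1,27,15)
river: ρ → (15,3,-13)
river: ρ → (-13,23,5)
river: ρ → (5,27,-3)
river: ρ → (-3,27,5)
river: ρ → (5,23,-13)
ρ-cycle length = 8 (tail of 1 descent step not counted)

8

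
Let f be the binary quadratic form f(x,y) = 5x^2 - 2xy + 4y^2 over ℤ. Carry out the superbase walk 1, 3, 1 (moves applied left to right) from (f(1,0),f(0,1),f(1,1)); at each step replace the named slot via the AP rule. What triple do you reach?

start (5,4,7) = (f(1,0),f(0,1),f(1,1))
replace slot 1: 2·(4+7) − 5 = 17 → (17,4,7)
replace slot 3: 2·(17+4) − 7 = 35 → (17,4,35)
replace slot 1: 2·(4+35) − 17 = 61 → (61,4,35)

61,4,35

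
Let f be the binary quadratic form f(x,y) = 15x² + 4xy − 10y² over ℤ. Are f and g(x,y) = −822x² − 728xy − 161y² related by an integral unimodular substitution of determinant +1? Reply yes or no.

D₁ = 616, D₂ = 616
river cycle of f (length 10): (-10, 16, 9), (9, 20, -6), (-6, 16, 15), (15, 14, -7), (-7, 14, 15), (15, 16, -6), (-6, 20, 9), (9, 16, -10), (-10, 24, 1), (1, 24, -10)
river cycle of g (length 10): (-10, 16, 9), (9, 20, -6), (-6, 16, 15), (15, 14, -7), (-7, 14, 15), (15, 16, -6), (-6, 20, 9), (9, 16, -10), (-10, 24, 1), (1, 24, -10)
cycles coincide ⇒ equivalent

yes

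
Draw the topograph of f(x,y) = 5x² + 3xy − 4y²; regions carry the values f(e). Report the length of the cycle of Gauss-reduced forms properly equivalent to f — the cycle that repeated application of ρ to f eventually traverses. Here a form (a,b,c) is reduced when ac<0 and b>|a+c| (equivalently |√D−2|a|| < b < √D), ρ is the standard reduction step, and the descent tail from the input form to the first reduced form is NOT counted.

D = 89, ⌊√D⌋ = 9
river: ρ → (-4,5,4)
river: ρ → (4,3,-5)
river: ρ → (-5,7,2)
river: ρ → (2,9,-1)
river: ρ → (-1,9,2)
river: ρ → (2,7,-5)
river: ρ → (-5,3,4)
river: ρ → (4,5,-4)
river: ρ → (-4,3,5)
river: ρ → (5,7,-2)
river: ρ → (-2,9,1)
river: ρ → (1,9,-2)
river: ρ → (-2,7,5)
river: ρ → (5,3,-4)
ρ-cycle length = 14 (tail of 0 descent steps not counted)

14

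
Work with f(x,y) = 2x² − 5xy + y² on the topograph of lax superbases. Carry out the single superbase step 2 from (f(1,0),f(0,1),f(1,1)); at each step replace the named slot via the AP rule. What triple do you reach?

start (2,1,-2) = (f(1,0),f(0,1),f(1,1))
replace slot 2: 2·(2+(-2)) − 1 = -1 → (2,-1,-2)

2,-1,-2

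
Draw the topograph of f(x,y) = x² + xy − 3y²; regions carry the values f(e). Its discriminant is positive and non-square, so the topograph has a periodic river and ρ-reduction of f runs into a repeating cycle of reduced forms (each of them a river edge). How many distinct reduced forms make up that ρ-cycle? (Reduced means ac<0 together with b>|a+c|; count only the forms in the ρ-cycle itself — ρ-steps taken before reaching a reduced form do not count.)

D = 13, ⌊√D⌋ = 3
descent: ρ → (-3,-1,1)
descent: ρ → (1,3,-1)  [lands on river]
river: ρ → (-1,3,1)
ρ-cycle length = 2 (tail of 2 descent steps not counted)

2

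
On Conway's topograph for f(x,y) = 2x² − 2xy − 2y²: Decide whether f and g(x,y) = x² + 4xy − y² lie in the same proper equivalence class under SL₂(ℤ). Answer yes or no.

D₁ = 20, D₂ = 20
river cycle of f (length 2): (-2, 2, 2), (2, 2, -2)
river cycle of g (length 2): (-1, 4, 1), (1, 4, -1)
cycles differ ⇒ inequivalent

no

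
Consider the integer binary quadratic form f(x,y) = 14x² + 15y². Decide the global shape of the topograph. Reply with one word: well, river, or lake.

D = b²−4ac = 0² − 4·14·15 = -840
D < 0 ⇒ definite ⇒ every region one sign ⇒ single well

well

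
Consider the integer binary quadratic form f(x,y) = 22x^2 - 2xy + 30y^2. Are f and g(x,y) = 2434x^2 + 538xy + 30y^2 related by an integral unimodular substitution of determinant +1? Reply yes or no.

D₁ = -2636, D₂ = -2636
f: reduced (well bottom): (22,-2,30) with a≤c, −a<b≤a
g: flip: (2434,538,30)→(30,-538,2434)
g: translate: b→2 (≡-538 mod 60), so (30,-538,2434)→(30,2,22)
g: flip: (30,2,22)→(22,-2,30)
g: reduced (well bottom): (22,-2,30) with a≤c, −a<b≤a
reduced forms (22, -2, 30) vs (22, -2, 30) ⇒ equivalent

yes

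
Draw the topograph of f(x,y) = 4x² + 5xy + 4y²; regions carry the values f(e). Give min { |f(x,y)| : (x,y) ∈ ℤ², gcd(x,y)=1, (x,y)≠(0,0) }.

translate: b→-3 (≡5 mod 8), so (4,5,4)→(4,-3,3)
flip: (4,-3,3)→(3,3,4)
reduced (well bottom): (3,3,4) with a≤c, −a<b≤a
well minimum = a = 3

3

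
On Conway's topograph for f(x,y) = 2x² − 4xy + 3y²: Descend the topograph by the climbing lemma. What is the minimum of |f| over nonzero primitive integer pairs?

translate: b→0 (≡-4 mod 4), so (2,-4,3)→(2,0,1)
flip: (2,0,1)→(1,0,2)
reduced (well bottom): (1,0,2) with a≤c, −a<b≤a
well minimum = a = 1

1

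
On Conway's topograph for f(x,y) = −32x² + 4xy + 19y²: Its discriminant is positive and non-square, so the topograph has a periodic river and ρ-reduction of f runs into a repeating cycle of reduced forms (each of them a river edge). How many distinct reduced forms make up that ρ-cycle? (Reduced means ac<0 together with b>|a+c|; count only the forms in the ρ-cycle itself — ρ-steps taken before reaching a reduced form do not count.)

D = 2448, ⌊√D⌋ = 49
descent: ρ → (19,34,-17)  [lands on river]
river: ρ → (-17,34,19)
river: ρ → (19,42,-9)
river: ρ → (-9,48,4)
river: ρ → (4,48,-9)
river: ρ → (-9,42,19)
ρ-cycle length = 6 (tail of 1 descent step not counted)

6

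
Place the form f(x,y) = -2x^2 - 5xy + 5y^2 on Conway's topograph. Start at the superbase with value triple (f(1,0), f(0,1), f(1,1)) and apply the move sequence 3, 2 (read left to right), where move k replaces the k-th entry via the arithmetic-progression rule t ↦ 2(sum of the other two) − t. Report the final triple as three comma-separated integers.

start (-2,5,-2) = (f(1,0),f(0,1),f(1,1))
replace slot 3: 2·((-2)+5) − (-2) = 8 → (-2,5,8)
replace slot 2: 2·((-2)+8) − 5 = 7 → (-2,7,8)

-2,7,8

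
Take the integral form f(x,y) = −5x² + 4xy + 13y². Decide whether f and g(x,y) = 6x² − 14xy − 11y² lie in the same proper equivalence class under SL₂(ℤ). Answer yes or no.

D₁ = 276, D₂ = 460
discriminants differ ⇒ not SL₂(ℤ)-equivalent

no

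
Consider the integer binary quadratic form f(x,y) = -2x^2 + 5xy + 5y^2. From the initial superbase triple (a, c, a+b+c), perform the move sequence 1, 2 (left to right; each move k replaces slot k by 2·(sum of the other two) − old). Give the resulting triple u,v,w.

start (-2,5,8) = (f(1,0),f(0,1),f(1,1))
replace slot 1: 2·(5+8) − (-2) = 28 → (28,5,8)
replace slot 2: 2·(28+8) − 5 = 67 → (28,67,8)

28,67,8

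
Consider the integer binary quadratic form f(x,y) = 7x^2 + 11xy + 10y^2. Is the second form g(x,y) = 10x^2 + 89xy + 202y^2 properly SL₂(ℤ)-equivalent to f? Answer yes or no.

D₁ = -159, D₂ = -159
f: translate: b→-3 (≡11 mod 14), so (7,11,10)→(7,-3,6)
f: flip: (7,-3,6)→(6,3,7)
f: reduced (well bottom): (6,3,7) with a≤c, −a<b≤a
g: translate: b→9 (≡89 mod 20), so (10,89,202)→(10,9,6)
g: flip: (10,9,6)→(6,-9,10)
g: translate: b→3 (≡-9 mod 12), so (6,-9,10)→(6,3,7)
g: reduced (well bottom): (6,3,7) with a≤c, −a<b≤a
reduced forms (6, 3, 7) vs (6, 3, 7) ⇒ equivalent

yes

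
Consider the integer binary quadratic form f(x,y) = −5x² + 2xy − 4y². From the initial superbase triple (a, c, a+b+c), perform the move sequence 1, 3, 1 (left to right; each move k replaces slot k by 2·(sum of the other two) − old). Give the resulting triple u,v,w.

start (-5,-4,-7) = (f(1,0),f(0,1),f(1,1))
replace slot 1: 2·((-4)+(-7)) − (-5) = -17 → (-17,-4,-7)
replace slot 3: 2·((-17)+(-4)) − (-7) = -35 → (-17,-4,-35)
replace slot 1: 2·((-4)+(-35)) − (-17) = -61 → (-61,-4,-35)

-61,-4,-35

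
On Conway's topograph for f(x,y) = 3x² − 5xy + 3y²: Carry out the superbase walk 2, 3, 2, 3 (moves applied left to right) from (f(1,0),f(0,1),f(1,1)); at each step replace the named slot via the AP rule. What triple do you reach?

start (3,3,1) = (f(1,0),f(0,1),f(1,1))
replace slot 2: 2·(3+1) − 3 = 5 → (3,5,1)
replace slot 3: 2·(3+5) − 1 = 15 → (3,5,15)
replace slot 2: 2·(3+15) − 5 = 31 → (3,31,15)
replace slot 3: 2·(3+31) − 15 = 53 → (3,31,53)

3,31,53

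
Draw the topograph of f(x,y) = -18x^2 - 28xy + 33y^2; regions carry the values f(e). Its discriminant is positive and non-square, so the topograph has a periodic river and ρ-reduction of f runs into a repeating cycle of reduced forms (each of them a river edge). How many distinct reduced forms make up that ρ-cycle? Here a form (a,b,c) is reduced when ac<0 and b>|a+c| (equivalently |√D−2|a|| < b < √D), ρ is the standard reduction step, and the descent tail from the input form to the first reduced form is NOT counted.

D = 3160, ⌊√D⌋ = 56
descent: ρ → (33,28,-18)  [lands on river]
river: ρ → (-18,44,17)
river: ρ → (17,24,-38)
river: ρ → (-38,52,3)
river: ρ → (3,56,-2)
river: ρ → (-2,56,3)
river: ρ → (3,52,-38)
river: ρ → (-38,24,17)
river: ρ → (17,44,-18)
river: ρ → (-18,28,33)
river: ρ → (33,38,-13)
river: ρ → (-13,40,30)
river: ρ → (30,20,-23)
river: ρ → (-23,26,27)
river: ρ → (27,28,-22)
river: ρ → (-22,16,33)
river: ρ → (33,50,-5)
river: ρ → (-5,50,33)
river: ρ → (33,16,-22)
river: ρ → (-22,28,27)
river: ρ → (27,26,-23)
river: ρ → (-23,20,30)
river: ρ → (30,40,-13)
river: ρ → (-13,38,33)
ρ-cycle length = 24 (tail of 1 descent step not counted)

24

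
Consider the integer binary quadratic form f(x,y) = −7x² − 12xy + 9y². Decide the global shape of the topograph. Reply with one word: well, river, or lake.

D = b²−4ac = (-12)² − 4·(-7)·9 = 396
D > 0 non-square ⇒ indefinite ⇒ periodic river

river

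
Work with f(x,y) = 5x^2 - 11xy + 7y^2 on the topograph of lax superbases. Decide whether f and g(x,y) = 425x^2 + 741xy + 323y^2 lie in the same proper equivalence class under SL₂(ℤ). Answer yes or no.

D₁ = -19, D₂ = -19
f: translate: b→-1 (≡-11 mod 10), so (5,-11,7)→(5,-1,1)
f: flip: (5,-1,1)→(1,1,5)
f: reduced (well bottom): (1,1,5) with a≤c, −a<b≤a
g: translate: b→-109 (≡741 mod 850), so (425,741,323)→(425,-109,7)
g: flip: (425,-109,7)→(7,109,425)
g: translate: b→-3 (≡109 mod 14), so (7,109,425)→(7,-3,1)
g: flip: (7,-3,1)→(1,3,7)
g: translate: b→1 (≡3 mod 2), so (1,3,7)→(1,1,5)
g: reduced (well bottom): (1,1,5) with a≤c, −a<b≤a
reduced forms (1, 1, 5) vs (1, 1, 5) ⇒ equivalent

yes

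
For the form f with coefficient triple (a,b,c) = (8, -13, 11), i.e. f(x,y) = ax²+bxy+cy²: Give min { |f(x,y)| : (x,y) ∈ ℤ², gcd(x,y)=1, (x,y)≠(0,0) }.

translate: b→3 (≡-13 mod 16), so (8,-13,11)→(8,3,6)
flip: (8,3,6)→(6,-3,8)
reduced (well bottom): (6,-3,8) with a≤c, −a<b≤a
well minimum = a = 6

6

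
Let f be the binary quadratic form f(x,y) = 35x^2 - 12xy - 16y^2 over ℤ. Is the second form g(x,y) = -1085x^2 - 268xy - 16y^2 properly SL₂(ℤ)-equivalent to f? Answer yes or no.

D₁ = 2384, D₂ = 2384
river cycle of f (length 22): (-16, 44, 7), (7, 40, -28), (-28, 16, 19), (19, 22, -25), (-25, 28, 16), (16, 36, -17), (-17, 32, 20), (20, 48, -1), (-1, 48, 20), (20, 32, -17), … (12 more)
river cycle of g (length 22): (-16, 44, 7), (7, 40, -28), (-28, 16, 19), (19, 22, -25), (-25, 28, 16), (16, 36, -17), (-17, 32, 20), (20, 48, -1), (-1, 48, 20), (20, 32, -17), … (12 more)
cycles coincide ⇒ equivalent

yes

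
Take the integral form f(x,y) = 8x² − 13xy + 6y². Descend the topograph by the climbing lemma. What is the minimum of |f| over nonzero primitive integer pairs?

translate: b→3 (≡-13 mod 16), so (8,-13,6)→(8,3,1)
flip: (8,3,1)→(1,-3,8)
translate: b→1 (≡-3 mod 2), so (1,-3,8)→(1,1,6)
reduced (well bottom): (1,1,6) with a≤c, −a<b≤a
well minimum = a = 1

1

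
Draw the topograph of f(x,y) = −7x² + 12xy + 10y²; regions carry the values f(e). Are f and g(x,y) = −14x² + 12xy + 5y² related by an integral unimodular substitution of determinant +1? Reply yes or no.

D₁ = 424, D₂ = 424
river cycle of f (length 18): (10, 8, -9), (-9, 10, 9), (9, 8, -10), (-10, 12, 7), (7, 16, -6), (-6, 20, 1), (1, 20, -6), (-6, 16, 7), (7, 12, -10), (-10, 8, 9), … (8 more)
river cycle of g (length 14): (5, 18, -5), (-5, 12, 14), (14, 16, -3), (-3, 20, 2), (2, 20, -3), (-3, 16, 14), (14, 12, -5), (-5, 18, 5), (5, 12, -14), (-14, 16, 3), … (4 more)
cycles differ ⇒ inequivalent

no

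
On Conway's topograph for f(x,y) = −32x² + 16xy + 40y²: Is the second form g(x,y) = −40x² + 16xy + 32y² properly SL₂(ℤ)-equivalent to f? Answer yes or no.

D₁ = 5376, D₂ = 5376
river cycle of f (length 6): (40, 64, -8), (-8, 64, 40), (40, 16, -32), (-32, 48, 24), (24, 48, -32), (-32, 16, 40)
river cycle of g (length 6): (32, 48, -24), (-24, 48, 32), (32, 16, -40), (-40, 64, 8), (8, 64, -40), (-40, 16, 32)
cycles differ ⇒ inequivalent

no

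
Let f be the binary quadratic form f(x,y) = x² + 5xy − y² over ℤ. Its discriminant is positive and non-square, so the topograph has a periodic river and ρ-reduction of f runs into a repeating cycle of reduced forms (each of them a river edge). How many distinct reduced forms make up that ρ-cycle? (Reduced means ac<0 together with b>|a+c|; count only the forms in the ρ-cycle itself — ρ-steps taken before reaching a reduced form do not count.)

D = 29, ⌊√D⌋ = 5
river: ρ → (-1,5,1)
river: ρ → (1,5,-1)
ρ-cycle length = 2 (tail of 0 descent steps not counted)

2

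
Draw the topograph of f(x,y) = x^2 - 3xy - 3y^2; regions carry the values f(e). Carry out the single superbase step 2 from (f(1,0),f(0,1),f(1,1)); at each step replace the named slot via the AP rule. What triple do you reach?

start (1,-3,-5) = (f(1,0),f(0,1),f(1,1))
replace slot 2: 2·(1+(-5)) − (-3) = -5 → (1,-5,-5)

1,-5,-5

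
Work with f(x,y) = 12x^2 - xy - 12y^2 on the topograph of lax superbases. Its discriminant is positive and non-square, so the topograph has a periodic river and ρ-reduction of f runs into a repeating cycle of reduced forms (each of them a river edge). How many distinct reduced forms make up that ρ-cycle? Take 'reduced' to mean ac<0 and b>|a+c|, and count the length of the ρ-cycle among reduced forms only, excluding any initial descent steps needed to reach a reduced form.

D = 577, ⌊√D⌋ = 24
descent: ρ → (-12,1,12)  [lands on river]
river: ρ → (12,23,-1)
river: ρ → (-1,23,12)
river: ρ → (12,1,-12)
river: ρ → (-12,23,1)
river: ρ → (1,23,-12)
ρ-cycle length = 6 (tail of 1 descent step not counted)

6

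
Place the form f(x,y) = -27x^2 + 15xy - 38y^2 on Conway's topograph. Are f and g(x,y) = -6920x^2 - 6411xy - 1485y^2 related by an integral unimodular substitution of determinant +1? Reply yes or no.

D₁ = -3879, D₂ = -3879
f is negative-definite; reduce −f:
−f: reduced (well bottom): (27,-15,38) with a≤c, −a<b≤a
flip sign back: reduced form of f is (-27,15,-38)
g is negative-definite; reduce −g:
−g: flip: (6920,6411,1485)→(1485,-6411,6920)
−g: translate: b→-471 (≡-6411 mod 2970), so (1485,-6411,6920)→(1485,-471,38)
−g: flip: (1485,-471,38)→(38,471,1485)
−g: translate: b→15 (≡471 mod 76), so (38,471,1485)→(38,15,27)
−g: flip: (38,15,27)→(27,-15,38)
−g: reduced (well bottom): (27,-15,38) with a≤c, −a<b≤a
flip sign back: reduced form of g is (-27,15,-38)
reduced forms (-27, 15, -38) vs (-27, 15, -38) ⇒ equivalent

yes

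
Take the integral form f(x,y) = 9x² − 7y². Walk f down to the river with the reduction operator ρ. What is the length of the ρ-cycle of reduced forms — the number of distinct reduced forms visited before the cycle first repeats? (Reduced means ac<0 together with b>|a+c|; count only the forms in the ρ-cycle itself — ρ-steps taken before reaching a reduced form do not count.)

D = 252, ⌊√D⌋ = 15
descent: ρ → (-7,14,2)  [lands on river]
river: ρ → (2,14,-7)
ρ-cycle length = 2 (tail of 1 descent step not counted)

2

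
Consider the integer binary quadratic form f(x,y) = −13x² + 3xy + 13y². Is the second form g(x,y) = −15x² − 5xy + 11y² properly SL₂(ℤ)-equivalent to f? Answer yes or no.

D₁ = 685, D₂ = 685
river cycle of f (length 10): (13, 23, -3), (-3, 25, 5), (5, 25, -3), (-3, 23, 13), (13, 3, -13), (-13, 23, 3), (3, 25, -5), (-5, 25, 3), (3, 23, -13), (-13, 3, 13)
river cycle of g (length 14): (11, 5, -15), (-15, 25, 1), (1, 25, -15), (-15, 5, 11), (11, 17, -9), (-9, 19, 9), (9, 17, -11), (-11, 5, 15), (15, 25, -1), (-1, 25, 15), … (4 more)
cycles differ ⇒ inequivalent

no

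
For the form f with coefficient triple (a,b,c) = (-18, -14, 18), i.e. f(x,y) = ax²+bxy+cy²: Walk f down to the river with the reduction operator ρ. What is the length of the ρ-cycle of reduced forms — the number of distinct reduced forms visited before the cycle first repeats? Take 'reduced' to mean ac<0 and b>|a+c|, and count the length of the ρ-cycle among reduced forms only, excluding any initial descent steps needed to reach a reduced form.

D = 1492, ⌊√D⌋ = 38
descent: ρ → (18,14,-18)  [lands on river]
river: ρ → (-18,22,14)
river: ρ → (14,34,-6)
river: ρ → (-6,38,2)
river: ρ → (2,38,-6)
river: ρ → (-6,34,14)
river: ρ → (14,22,-18)
river: ρ → (-18,14,18)
river: ρ → (18,22,-14)
river: ρ → (-14,34,6)
river: ρ → (6,38,-2)
river: ρ → (-2,38,6)
river: ρ → (6,34,-14)
river: ρ → (-14,22,18)
ρ-cycle length = 14 (tail of 1 descent step not counted)

14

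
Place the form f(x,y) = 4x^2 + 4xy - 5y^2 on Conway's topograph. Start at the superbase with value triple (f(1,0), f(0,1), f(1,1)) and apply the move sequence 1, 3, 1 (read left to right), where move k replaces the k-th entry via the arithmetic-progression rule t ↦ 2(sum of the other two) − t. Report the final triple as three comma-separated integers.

start (4,-5,3) = (f(1,0),f(0,1),f(1,1))
replace slot 1: 2·((-5)+3) − 4 = -8 → (-8,-5,3)
replace slot 3: 2·((-8)+(-5)) − 3 = -29 → (-8,-5,-29)
replace slot 1: 2·((-5)+(-29)) − (-8) = -60 → (-60,-5,-29)

-60,-5,-29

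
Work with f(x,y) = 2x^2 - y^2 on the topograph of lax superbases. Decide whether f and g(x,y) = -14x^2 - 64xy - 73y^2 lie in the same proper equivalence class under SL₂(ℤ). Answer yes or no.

D₁ = 8, D₂ = 8
river cycle of f (length 2): (-1, 2, 1), (1, 2, -1)
river cycle of g (length 2): (-1, 2, 1), (1, 2, -1)
cycles coincide ⇒ equivalent

yes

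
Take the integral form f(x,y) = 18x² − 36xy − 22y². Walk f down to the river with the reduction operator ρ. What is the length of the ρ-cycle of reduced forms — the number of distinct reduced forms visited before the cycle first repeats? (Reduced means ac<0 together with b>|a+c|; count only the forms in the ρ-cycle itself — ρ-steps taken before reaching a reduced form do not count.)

D = 2880, ⌊√D⌋ = 53
descent: ρ → (-22,36,18)  [lands on river]
river: ρ → (18,36,-22)
river: ρ → (-22,52,2)
river: ρ → (2,52,-22)
ρ-cycle length = 4 (tail of 1 descent step not counted)

4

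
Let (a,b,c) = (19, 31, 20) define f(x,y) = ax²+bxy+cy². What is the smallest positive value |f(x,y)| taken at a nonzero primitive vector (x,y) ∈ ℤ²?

translate: b→-7 (≡31 mod 38), so (19,31,20)→(19,-7,8)
flip: (19,-7,8)→(8,7,19)
reduced (well bottom): (8,7,19) with a≤c, −a<b≤a
well minimum = a = 8

8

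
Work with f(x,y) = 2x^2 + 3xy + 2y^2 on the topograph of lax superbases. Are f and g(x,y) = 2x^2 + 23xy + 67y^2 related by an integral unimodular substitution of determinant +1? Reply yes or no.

D₁ = -7, D₂ = -7
f: translate: b→-1 (≡3 mod 4), so (2,3,2)→(2,-1,1)
f: flip: (2,-1,1)→(1,1,2)
f: reduced (well bottom): (1,1,2) with a≤c, −a<b≤a
g: translate: b→-1 (≡23 mod 4), so (2,23,67)→(2,-1,1)
g: flip: (2,-1,1)→(1,1,2)
g: reduced (well bottom): (1,1,2) with a≤c, −a<b≤a
reduced forms (1, 1, 2) vs (1, 1, 2) ⇒ equivalent

yes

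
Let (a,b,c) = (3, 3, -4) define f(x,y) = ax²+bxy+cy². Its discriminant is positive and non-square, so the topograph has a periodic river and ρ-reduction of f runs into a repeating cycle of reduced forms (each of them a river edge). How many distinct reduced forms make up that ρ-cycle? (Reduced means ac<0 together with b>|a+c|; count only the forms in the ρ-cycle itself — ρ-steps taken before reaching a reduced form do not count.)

D = 57, ⌊√D⌋ = 7
river: ρ → (-4,5,2)
river: ρ → (2,7,-1)
river: ρ → (-1,7,2)
river: ρ → (2,5,-4)
river: ρ → (-4,3,3)
river: ρ → (3,3,-4)
ρ-cycle length = 6 (tail of 0 descent steps not counted)

6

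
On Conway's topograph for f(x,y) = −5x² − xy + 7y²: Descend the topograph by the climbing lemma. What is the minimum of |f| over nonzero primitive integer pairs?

descent: ρ → (7,1,-5)
descent: ρ → (-5,9,3)  [lands on river]
river: ρ → (3,9,-5)
river: ρ → (-5,11,1)
river: ρ → (1,11,-5)
closes: descent 2, river 4
min |a| on river = 1

1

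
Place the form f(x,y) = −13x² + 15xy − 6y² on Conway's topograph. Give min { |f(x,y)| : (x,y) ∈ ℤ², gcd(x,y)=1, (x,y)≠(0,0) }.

translate: b→11 (≡-15 mod 26), so (13,-15,6)→(13,11,4)
flip: (13,11,4)→(4,-11,13)
translate: b→-3 (≡-11 mod 8), so (4,-11,13)→(4,-3,6)
reduced (well bottom): (4,-3,6) with a≤c, −a<b≤a
well minimum |f| = |-4| = 4 (negative-definite)

4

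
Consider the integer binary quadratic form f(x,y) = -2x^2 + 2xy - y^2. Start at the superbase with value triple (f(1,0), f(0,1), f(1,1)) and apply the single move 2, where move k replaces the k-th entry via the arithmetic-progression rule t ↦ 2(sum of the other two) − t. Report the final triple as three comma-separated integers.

start (-2,-1,-1) = (f(1,0),f(0,1),f(1,1))
replace slot 2: 2·((-2)+(-1)) − (-1) = -5 → (-2,-5,-1)

-2,-5,-1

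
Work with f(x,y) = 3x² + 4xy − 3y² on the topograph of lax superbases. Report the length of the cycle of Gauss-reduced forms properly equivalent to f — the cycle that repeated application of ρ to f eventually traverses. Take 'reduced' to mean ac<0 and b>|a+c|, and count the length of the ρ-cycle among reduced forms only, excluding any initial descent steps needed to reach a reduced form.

D = 52, ⌊√D⌋ = 7
river: ρ → (-3,2,4)
river: ρ → (4,6,-1)
river: ρ → (-1,6,4)
river: ρ → (4,2,-3)
river: ρ → (-3,4,3)
river: ρ → (3,2,-4)
river: ρ → (-4,6,1)
river: ρ → (1,6,-4)
river: ρ → (-4,2,3)
river: ρ → (3,4,-3)
ρ-cycle length = 10 (tail of 0 descent steps not counted)

10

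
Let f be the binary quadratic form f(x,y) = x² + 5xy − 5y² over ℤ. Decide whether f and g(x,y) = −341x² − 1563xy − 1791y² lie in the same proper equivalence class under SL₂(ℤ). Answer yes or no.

D₁ = 45, D₂ = 45
river cycle of f (length 2): (-5, 5, 1), (1, 5, -5)
river cycle of g (length 2): (-5, 5, 1), (1, 5, -5)
cycles coincide ⇒ equivalent

yes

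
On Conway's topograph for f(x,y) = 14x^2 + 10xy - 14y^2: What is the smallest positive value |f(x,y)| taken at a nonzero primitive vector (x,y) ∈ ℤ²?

river: ρ → (-14,18,10)
river: ρ → (10,22,-10)
river: ρ → (-10,18,14)
river: ρ → (14,10,-14)
closes: descent 0, river 4
min |a| on river = 10

10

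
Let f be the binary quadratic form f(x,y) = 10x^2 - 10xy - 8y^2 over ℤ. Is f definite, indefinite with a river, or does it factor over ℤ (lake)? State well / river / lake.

D = b²−4ac = (-10)² − 4·10·(-8) = 420
D > 0 non-square ⇒ indefinite ⇒ periodic river

river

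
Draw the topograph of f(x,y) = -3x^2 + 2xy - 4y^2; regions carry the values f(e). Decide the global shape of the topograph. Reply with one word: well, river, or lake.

D = b²−4ac = 2² − 4·(-3)·(-4) = -44
D < 0 ⇒ definite ⇒ every region one sign ⇒ single well

well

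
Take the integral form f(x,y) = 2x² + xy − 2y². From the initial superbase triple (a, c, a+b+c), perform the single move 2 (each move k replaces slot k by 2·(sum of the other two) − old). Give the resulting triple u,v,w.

start (2,-2,1) = (f(1,0),f(0,1),f(1,1))
replace slot 2: 2·(2+1) − (-2) = 8 → (2,8,1)

2,8,1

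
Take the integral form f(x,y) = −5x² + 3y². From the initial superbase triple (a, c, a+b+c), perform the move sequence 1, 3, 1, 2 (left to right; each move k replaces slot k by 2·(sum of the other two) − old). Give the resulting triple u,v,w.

start (-5,3,-2) = (f(1,0),f(0,1),f(1,1))
replace slot 1: 2·(3+(-2)) − (-5) = 7 → (7,3,-2)
replace slot 3: 2·(7+3) − (-2) = 22 → (7,3,22)
replace slot 1: 2·(3+22) − 7 = 43 → (43,3,22)
replace slot 2: 2·(43+22) − 3 = 127 → (43,127,22)

43,127,22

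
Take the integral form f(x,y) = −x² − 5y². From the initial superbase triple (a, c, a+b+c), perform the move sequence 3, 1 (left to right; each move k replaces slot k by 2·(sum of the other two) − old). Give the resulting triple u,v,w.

start (-1,-5,-6) = (f(1,0),f(0,1),f(1,1))
replace slot 3: 2·((-1)+(-5)) − (-6) = -6 → (-1,-5,-6)
replace slot 1: 2·((-5)+(-6)) − (-1) = -21 → (-21,-5,-6)

-21,-5,-6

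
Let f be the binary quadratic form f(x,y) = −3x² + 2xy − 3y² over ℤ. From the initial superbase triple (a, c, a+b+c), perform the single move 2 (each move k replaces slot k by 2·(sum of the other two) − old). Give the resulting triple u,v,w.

start (-3,-3,-4) = (f(1,0),f(0,1),f(1,1))
replace slot 2: 2·((-3)+(-4)) − (-3) = -11 → (-3,-11,-4)

-3,-11,-4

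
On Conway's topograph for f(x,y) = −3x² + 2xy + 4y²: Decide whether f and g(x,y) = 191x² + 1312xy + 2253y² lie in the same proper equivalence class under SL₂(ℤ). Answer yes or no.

D₁ = 52, D₂ = 52
river cycle of f (length 10): (4, 6, -1), (-1, 6, 4), (4, 2, -3), (-3, 4, 3), (3, 2, -4), (-4, 6, 1), (1, 6, -4), (-4, 2, 3), (3, 4, -3), (-3, 2, 4)
river cycle of g (length 10): (3, 4, -3), (-3, 2, 4), (4, 6, -1), (-1, 6, 4), (4, 2, -3), (-3, 4, 3), (3, 2, -4), (-4, 6, 1), (1, 6, -4), (-4, 2, 3)
cycles coincide ⇒ equivalent

yes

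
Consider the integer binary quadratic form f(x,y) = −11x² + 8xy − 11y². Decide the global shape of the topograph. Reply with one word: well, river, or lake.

D = b²−4ac = 8² − 4·(-11)·(-11) = -420
D < 0 ⇒ definite ⇒ every region one sign ⇒ single well

well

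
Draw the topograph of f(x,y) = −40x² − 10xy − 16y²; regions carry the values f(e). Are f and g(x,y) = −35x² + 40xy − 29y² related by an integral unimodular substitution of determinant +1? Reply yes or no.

D₁ = -2460, D₂ = -2460
f is negative-definite; reduce −f:
−f: flip: (40,10,16)→(16,-10,40)
−f: reduced (well bottom): (16,-10,40) with a≤c, −a<b≤a
flip sign back: reduced form of f is (-16,10,-40)
g is negative-definite; reduce −g:
−g: translate: b→30 (≡-40 mod 70), so (35,-40,29)→(35,30,24)
−g: flip: (35,30,24)→(24,-30,35)
−g: translate: b→18 (≡-30 mod 48), so (24,-30,35)→(24,18,29)
−g: reduced (well bottom): (24,18,29) with a≤c, −a<b≤a
flip sign back: reduced form of g is (-24,-18,-29)
reduced forms (-16, 10, -40) vs (-24, -18, -29) ⇒ inequivalent

no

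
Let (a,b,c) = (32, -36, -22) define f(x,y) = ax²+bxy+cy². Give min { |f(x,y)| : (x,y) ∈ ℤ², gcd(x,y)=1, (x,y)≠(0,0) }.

descent: ρ → (-22,36,32)  [lands on river]
river: ρ → (32,28,-26)
river: ρ → (-26,24,34)
river: ρ → (34,44,-16)
river: ρ → (-16,52,22)
river: ρ → (22,36,-32)
river: ρ → (-32,28,26)
river: ρ → (26,24,-34)
river: ρ → (-34,44,16)
river: ρ → (16,52,-22)
closes: descent 1, river 10
min |a| on river = 16

16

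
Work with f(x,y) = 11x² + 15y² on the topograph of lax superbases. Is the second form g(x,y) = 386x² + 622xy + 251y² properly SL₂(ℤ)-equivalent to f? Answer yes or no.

D₁ = -660, D₂ = -660
f: reduced (well bottom): (11,0,15) with a≤c, −a<b≤a
g: translate: b→-150 (≡622 mod 772), so (386,622,251)→(386,-150,15)
g: flip: (386,-150,15)→(15,150,386)
g: translate: b→0 (≡150 mod 30), so (15,150,386)→(15,0,11)
g: flip: (15,0,11)→(11,0,15)
g: reduced (well bottom): (11,0,15) with a≤c, −a<b≤a
reduced forms (11, 0, 15) vs (11, 0, 15) ⇒ equivalent

yes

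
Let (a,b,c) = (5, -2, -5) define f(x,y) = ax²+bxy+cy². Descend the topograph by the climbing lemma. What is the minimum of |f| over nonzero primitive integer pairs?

descent: ρ → (-5,2,5)  [lands on river]
river: ρ → (5,8,-2)
river: ρ → (-2,8,5)
river: ρ → (5,2,-5)
river: ρ → (-5,8,2)
river: ρ → (2,8,-5)
closes: descent 1, river 6
min |a| on river = 2

2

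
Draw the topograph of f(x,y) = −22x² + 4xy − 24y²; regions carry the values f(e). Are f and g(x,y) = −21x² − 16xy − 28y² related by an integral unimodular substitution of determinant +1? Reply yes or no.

D₁ = -2096, D₂ = -2096
f is negative-definite; reduce −f:
−f: reduced (well bottom): (22,-4,24) with a≤c, −a<b≤a
flip sign back: reduced form of f is (-22,4,-24)
g is negative-definite; reduce −g:
−g: reduced (well bottom): (21,16,28) with a≤c, −a<b≤a
flip sign back: reduced form of g is (-21,-16,-28)
reduced forms (-22, 4, -24) vs (-21, -16, -28) ⇒ inequivalent

no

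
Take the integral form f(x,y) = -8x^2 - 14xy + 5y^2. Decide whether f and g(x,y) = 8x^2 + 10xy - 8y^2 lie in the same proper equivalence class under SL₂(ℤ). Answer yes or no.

D₁ = 356, D₂ = 356
river cycle of f (length 10): (5, 14, -8), (-8, 18, 1), (1, 18, -8), (-8, 14, 5), (5, 16, -5), (-5, 14, 8), (8, 18, -1), (-1, 18, 8), (8, 14, -5), (-5, 16, 5)
river cycle of g (length 14): (-8, 6, 10), (10, 14, -4), (-4, 18, 2), (2, 18, -4), (-4, 14, 10), (10, 6, -8), (-8, 10, 8), (8, 6, -10), (-10, 14, 4), (4, 18, -2), … (4 more)
cycles differ ⇒ inequivalent

no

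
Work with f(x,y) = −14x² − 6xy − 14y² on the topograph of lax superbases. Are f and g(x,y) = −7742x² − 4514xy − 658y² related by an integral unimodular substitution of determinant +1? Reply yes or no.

D₁ = -748, D₂ = -748
f is negative-definite; reduce −f:
−f: reduced (well bottom): (14,6,14) with a≤c, −a<b≤a
flip sign back: reduced form of f is (-14,-6,-14)
g is negative-definite; reduce −g:
−g: flip: (7742,4514,658)→(658,-4514,7742)
−g: translate: b→-566 (≡-4514 mod 1316), so (658,-4514,7742)→(658,-566,122)
−g: flip: (658,-566,122)→(122,566,658)
−g: translate: b→78 (≡566 mod 244), so (122,566,658)→(122,78,14)
−g: flip: (122,78,14)→(14,-78,122)
−g: translate: b→6 (≡-78 mod 28), so (14,-78,122)→(14,6,14)
−g: reduced (well bottom): (14,6,14) with a≤c, −a<b≤a
flip sign back: reduced form of g is (-14,-6,-14)
reduced forms (-14, -6, -14) vs (-14, -6, -14) ⇒ equivalent

yes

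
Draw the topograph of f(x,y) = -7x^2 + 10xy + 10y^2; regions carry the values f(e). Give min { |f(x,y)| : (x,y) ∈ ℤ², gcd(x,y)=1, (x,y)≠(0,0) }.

river: ρ → (10,10,-7)
river: ρ → (-7,18,2)
river: ρ → (2,18,-7)
river: ρ → (-7,10,10)
closes: descent 0, river 4
min |a| on river = 2

2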